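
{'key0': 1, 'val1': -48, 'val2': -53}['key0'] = 1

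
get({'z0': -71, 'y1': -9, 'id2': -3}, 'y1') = -9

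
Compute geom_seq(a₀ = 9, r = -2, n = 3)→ [9, -18, 36]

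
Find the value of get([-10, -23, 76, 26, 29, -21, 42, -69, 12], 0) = -10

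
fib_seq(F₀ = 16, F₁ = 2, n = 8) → [16, 2, 18, 20, 38, 58, 96, 154]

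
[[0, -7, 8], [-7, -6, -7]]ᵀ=[[0, -7], [-7, -6], [8, -7]]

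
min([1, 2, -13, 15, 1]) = -13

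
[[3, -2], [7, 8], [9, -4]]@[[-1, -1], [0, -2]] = [[-3, 1], [-7, -23], [-9, -1]]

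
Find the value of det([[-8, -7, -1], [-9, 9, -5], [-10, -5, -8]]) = (1)*(-8)*det([[9, -5], [-5, -8]]) + (-1)*(-7)*det([[-9, -5], [-10, -8]]) + (1)*(-1)*det([[-9, 9], [-10, -5]])
= 776 + 154 + -135
= 795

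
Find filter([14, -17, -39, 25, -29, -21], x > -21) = [14, -17, 25]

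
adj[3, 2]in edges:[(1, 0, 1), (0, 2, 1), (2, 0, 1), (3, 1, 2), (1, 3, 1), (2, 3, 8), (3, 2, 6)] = 6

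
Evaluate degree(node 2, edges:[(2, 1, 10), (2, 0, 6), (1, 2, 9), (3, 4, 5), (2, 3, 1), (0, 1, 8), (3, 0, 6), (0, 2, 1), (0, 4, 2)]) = 5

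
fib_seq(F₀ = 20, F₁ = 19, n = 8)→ [20, 19, 39, 58, 97, 155, 252, 407]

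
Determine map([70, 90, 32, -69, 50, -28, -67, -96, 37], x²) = (70)²=4900, (90)²=8100, (32)²=1024, (-69)²=4761, (50)²=2500, (-28)²=784, (-67)²=4489, (-96)²=9216, (37)²=1369
= [4900, 8100, 1024, 4761, 2500, 784, 4489, 9216, 1369]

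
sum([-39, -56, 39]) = -56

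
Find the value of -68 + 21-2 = -49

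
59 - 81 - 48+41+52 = 23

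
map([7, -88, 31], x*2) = 7*2=14, -88*2=-176, 31*2=62
= [14, -176, 62]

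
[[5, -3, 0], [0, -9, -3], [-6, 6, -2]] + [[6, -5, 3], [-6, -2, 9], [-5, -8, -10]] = [[11, -8, 3], [-6, -11, 6], [-11, -2, -12]]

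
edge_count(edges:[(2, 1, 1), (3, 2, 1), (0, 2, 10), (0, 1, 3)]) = 4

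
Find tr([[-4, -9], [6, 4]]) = diagonal: (-4) + 4
= 0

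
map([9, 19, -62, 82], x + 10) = [19, 29, -52, 92]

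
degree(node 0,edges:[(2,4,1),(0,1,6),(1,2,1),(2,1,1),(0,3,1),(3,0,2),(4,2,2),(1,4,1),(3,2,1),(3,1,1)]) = incident: (0,1), (0,3), (3,0)
= 3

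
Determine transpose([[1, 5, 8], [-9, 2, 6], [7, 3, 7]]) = [[1, -9, 7], [5, 2, 3], [8, 6, 7]]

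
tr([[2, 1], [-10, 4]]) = 6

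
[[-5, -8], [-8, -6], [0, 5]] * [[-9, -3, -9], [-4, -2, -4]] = C[0][0] = (-5)*(-9) + (-8)*(-4) = 77
C[0][1] = (-5)*(-3) + (-8)*(-2) = 31
C[0][2] = (-5)*(-9) + (-8)*(-4) = 77
C[1][0] = (-8)*(-9) + (-6)*(-4) = 96
C[1][1] = (-8)*(-3) + (-6)*(-2) = 36
C[1][2] = (-8)*(-9) + (-6)*(-4) = 96
... (3 more cells)
= [[77, 31, 77], [96, 36, 96], [-20, -10, -20]]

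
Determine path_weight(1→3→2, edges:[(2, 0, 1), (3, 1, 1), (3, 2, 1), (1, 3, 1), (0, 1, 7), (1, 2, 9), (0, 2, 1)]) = 2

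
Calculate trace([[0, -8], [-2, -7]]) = -7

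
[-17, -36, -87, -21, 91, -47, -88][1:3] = [-36, -87]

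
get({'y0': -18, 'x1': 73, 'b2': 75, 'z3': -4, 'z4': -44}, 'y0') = -18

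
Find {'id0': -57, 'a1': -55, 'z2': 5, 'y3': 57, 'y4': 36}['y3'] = 57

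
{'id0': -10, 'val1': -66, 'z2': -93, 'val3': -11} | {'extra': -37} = {'id0': -10, 'val1': -66, 'z2': -93, 'val3': -11, 'extra': -37}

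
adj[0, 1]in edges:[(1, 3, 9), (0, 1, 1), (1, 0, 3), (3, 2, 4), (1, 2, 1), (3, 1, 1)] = 1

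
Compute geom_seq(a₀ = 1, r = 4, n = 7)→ [1, 4, 16, 64, 256, 1024, 4096]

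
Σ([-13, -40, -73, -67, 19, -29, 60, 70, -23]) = (-13) + (-40) + (-73) + (-67) + 19 + (-29) + 60 + 70 + (-23)
= -96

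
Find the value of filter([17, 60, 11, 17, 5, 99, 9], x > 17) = keep x where x > 17: 17✗, 60✓, 11✗, 17✗, 5✗, 99✓, 9✗
= [60, 99]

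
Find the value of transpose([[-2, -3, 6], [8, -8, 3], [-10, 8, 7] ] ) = [[-2, 8, -10], [-3, -8, 8], [6, 3, 7]]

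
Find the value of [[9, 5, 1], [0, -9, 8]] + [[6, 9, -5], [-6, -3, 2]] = [[15, 14, -4], [-6, -12, 10]]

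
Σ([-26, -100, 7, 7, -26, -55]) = (-26) + (-100) + 7 + 7 + (-26) + (-55)
= -193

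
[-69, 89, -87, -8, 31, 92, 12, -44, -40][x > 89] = [92]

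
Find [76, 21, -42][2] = -42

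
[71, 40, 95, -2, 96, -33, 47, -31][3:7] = [-2, 96, -33, 47]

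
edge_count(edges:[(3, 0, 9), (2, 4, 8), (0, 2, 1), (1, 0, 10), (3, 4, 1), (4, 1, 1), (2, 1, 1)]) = 7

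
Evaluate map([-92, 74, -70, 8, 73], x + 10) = [-82, 84, -60, 18, 83]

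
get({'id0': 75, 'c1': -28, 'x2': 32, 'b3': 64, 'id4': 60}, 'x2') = 32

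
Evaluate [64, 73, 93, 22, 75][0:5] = [64, 73, 93, 22, 75]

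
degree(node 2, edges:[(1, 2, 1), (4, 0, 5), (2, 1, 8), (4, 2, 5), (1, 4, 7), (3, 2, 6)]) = incident: (1,2), (2,1), (4,2), (3,2)
= 4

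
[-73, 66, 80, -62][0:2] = [-73, 66]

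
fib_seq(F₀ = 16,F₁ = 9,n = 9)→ [16, 9, 25, 34, 59, 93, 152, 245, 397]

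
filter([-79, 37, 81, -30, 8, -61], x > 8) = [37, 81]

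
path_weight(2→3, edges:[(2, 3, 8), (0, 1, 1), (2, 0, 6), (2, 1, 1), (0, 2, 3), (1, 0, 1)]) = 8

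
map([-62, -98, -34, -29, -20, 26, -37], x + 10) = [-52, -88, -24, -19, -10, 36, -27]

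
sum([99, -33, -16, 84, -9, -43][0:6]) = slice → [99, -33, -16, 84, -9, -43]
99 + (-33) + (-16) + 84 + (-9) + (-43)
= 82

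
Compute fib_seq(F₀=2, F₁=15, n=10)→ F_2 = F_1 + F_0 = 17
F_3 = F_2 + F_1 = 32
F_4 = F_3 + F_2 = 49
...
= [2, 15, 17, 32, 49, 81, 130, 211, 341, 552]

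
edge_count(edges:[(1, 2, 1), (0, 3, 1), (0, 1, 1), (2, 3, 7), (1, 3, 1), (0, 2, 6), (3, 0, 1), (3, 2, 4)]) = 8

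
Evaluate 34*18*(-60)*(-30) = 1101600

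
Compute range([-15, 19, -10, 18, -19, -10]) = 38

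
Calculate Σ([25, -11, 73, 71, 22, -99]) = 25 + (-11) + 73 + 71 + 22 + (-99)
= 81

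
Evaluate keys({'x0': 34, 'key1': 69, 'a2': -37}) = ['x0', 'key1', 'a2']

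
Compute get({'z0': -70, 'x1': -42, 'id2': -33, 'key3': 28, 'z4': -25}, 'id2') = -33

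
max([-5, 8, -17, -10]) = 8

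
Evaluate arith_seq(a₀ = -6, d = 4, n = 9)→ [-6, -2, 2, 6, 10, 14, 18, 22, 26]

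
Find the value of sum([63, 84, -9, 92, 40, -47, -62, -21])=140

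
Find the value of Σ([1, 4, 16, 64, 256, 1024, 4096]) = 1 + 4 + 16 + 64 + 256 + 1024 + 4096
= 5461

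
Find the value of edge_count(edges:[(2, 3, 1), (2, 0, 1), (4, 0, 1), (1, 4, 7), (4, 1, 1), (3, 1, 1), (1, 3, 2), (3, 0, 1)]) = 8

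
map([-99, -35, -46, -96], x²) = [9801, 1225, 2116, 9216]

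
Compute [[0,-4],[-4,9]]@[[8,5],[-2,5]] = [[8, -20], [-50, 25]]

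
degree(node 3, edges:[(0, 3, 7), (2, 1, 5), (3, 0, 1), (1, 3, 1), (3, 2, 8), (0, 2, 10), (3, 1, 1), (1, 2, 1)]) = 5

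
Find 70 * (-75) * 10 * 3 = -157500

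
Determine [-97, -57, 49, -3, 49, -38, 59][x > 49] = [59]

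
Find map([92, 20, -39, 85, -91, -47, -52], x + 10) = [102, 30, -29, 95, -81, -37, -42]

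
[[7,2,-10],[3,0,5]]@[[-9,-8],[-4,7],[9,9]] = [[-161, -132], [18, 21]]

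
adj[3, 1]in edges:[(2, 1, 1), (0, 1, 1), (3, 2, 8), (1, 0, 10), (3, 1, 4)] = 4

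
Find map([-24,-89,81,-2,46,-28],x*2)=-24*2=-48, -89*2=-178, 81*2=162, -2*2=-4, 46*2=92, -28*2=-56
= [-48, -178, 162, -4, 92, -56]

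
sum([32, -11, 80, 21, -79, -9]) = 34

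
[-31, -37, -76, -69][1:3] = [-37, -76]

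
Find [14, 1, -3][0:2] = [14, 1]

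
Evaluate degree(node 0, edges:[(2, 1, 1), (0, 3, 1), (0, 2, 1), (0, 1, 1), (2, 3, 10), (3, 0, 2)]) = incident: (0,3), (0,2), (0,1), (3,0)
= 4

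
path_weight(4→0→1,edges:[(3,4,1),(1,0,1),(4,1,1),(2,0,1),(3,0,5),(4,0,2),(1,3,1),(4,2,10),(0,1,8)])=10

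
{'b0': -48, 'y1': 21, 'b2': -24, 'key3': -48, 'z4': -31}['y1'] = 21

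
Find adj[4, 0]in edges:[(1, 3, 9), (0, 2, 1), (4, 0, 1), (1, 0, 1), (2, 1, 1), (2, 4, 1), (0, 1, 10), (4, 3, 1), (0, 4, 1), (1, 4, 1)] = 1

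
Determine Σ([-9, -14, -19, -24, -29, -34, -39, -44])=-212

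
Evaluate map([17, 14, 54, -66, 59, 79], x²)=[289, 196, 2916, 4356, 3481, 6241]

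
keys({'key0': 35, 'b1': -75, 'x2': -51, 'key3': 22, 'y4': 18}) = ['key0', 'b1', 'x2', 'key3', 'y4']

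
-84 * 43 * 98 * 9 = -3185784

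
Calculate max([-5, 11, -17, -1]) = 11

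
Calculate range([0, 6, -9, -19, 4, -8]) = 25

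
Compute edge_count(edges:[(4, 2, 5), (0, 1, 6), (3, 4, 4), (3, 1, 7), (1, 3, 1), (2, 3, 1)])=6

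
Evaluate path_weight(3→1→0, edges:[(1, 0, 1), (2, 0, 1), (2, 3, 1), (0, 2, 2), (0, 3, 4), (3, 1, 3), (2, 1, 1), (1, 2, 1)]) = w(3→1)=3 + w(1→0)=1
= 4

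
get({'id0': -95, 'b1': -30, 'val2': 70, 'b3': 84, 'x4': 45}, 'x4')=45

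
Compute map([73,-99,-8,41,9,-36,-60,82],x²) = [5329, 9801, 64, 1681, 81, 1296, 3600, 6724]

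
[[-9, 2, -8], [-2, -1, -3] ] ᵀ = [[-9, -2], [2, -1], [-8, -3]]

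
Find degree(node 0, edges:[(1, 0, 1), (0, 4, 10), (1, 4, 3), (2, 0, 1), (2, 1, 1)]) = 3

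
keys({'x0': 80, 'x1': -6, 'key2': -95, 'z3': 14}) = ['x0', 'x1', 'key2', 'z3']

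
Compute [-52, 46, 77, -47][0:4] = [-52, 46, 77, -47]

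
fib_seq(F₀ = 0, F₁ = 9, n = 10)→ [0, 9, 9, 18, 27, 45, 72, 117, 189, 306]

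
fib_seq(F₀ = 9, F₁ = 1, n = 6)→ F_2 = F_1 + F_0 = 10
F_3 = F_2 + F_1 = 11
F_4 = F_3 + F_2 = 21
...
= [9, 1, 10, 11, 21, 32]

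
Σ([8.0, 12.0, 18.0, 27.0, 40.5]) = 105.5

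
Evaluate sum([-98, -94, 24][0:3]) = -168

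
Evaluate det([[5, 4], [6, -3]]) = -39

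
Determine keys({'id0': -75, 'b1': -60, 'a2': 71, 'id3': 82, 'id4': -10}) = ['id0', 'b1', 'a2', 'id3', 'id4']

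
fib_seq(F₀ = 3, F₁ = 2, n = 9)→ [3, 2, 5, 7, 12, 19, 31, 50, 81]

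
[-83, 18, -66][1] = 18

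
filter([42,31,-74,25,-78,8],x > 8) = [42, 31, 25]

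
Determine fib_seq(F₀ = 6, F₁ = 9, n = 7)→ F_2 = F_1 + F_0 = 15
F_3 = F_2 + F_1 = 24
F_4 = F_3 + F_2 = 39
...
= [6, 9, 15, 24, 39, 63, 102]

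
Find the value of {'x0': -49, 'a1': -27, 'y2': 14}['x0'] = -49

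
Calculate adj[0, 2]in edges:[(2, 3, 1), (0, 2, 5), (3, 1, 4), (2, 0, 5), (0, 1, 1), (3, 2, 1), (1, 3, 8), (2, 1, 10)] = 5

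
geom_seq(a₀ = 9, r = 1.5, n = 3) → a_0 = 9*1.5^0 = 9.0
a_1 = 9*1.5^1 = 13.5
a_2 = 9*1.5^2 = 20.25
= [9.0, 13.5, 20.25]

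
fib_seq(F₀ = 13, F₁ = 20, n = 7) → [13, 20, 33, 53, 86, 139, 225]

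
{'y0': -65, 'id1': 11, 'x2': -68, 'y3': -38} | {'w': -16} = {'y0': -65, 'id1': 11, 'x2': -68, 'y3': -38, 'w': -16}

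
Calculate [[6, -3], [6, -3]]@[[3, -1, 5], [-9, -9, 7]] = C[0][0] = (6)*(3) + (-3)*(-9) = 45
C[0][1] = (6)*(-1) + (-3)*(-9) = 21
C[0][2] = (6)*(5) + (-3)*(7) = 9
C[1][0] = (6)*(3) + (-3)*(-9) = 45
C[1][1] = (6)*(-1) + (-3)*(-9) = 21
C[1][2] = (6)*(5) + (-3)*(7) = 9
= [[45, 21, 9], [45, 21, 9]]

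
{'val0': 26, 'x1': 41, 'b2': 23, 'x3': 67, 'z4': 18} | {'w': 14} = {'val0': 26, 'x1': 41, 'b2': 23, 'x3': 67, 'z4': 18, 'w': 14}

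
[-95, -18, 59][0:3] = [-95, -18, 59]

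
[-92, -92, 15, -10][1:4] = [-92, 15, -10]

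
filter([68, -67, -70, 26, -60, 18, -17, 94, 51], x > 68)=keep x where x > 68: 68✗, -67✗, -70✗, 26✗, -60✗, 18✗, -17✗, 94✓, 51✗
= [94]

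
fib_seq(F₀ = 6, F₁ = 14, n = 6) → [6, 14, 20, 34, 54, 88]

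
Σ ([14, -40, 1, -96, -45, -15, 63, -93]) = 14 + (-40) + 1 + (-96) + (-45) + (-15) + 63 + (-93)
= -211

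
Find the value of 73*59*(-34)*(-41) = 6003958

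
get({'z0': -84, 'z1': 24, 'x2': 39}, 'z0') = -84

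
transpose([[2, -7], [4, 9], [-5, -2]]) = [[2, 4, -5], [-7, 9, -2]]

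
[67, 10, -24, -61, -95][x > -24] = [67, 10]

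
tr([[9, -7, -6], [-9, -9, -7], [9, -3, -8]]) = -8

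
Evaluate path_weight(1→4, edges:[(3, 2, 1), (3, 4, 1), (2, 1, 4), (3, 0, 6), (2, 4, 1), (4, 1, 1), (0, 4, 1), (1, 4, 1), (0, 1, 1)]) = 1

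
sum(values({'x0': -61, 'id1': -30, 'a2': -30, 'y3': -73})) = -194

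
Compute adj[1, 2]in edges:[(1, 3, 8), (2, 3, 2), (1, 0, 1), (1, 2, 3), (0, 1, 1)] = 3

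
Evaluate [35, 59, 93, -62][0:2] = [35, 59]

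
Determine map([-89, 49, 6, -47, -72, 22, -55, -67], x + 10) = -89+10=-79, 49+10=59, 6+10=16, -47+10=-37, -72+10=-62, 22+10=32, -55+10=-45, -67+10=-57
= [-79, 59, 16, -37, -62, 32, -45, -57]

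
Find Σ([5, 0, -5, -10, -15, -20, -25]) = 5 + 0 + (-5) + (-10) + (-15) + (-20) + (-25)
= -70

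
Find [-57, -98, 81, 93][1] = -98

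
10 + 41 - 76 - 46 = -71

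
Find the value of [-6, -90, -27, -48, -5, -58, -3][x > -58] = keep x where x > -58: -6✓, -90✗, -27✓, -48✓, -5✓, -58✗, -3✓
= [-6, -27, -48, -5, -3]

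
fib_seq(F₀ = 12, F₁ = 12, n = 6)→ F_2 = F_1 + F_0 = 24
F_3 = F_2 + F_1 = 36
F_4 = F_3 + F_2 = 60
...
= [12, 12, 24, 36, 60, 96]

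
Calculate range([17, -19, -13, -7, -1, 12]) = 36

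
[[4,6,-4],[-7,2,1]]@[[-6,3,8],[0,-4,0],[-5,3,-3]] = C[0][0] = (4)*(-6) + (6)*(0) + (-4)*(-5) = -4
C[0][1] = (4)*(3) + (6)*(-4) + (-4)*(3) = -24
C[0][2] = (4)*(8) + (6)*(0) + (-4)*(-3) = 44
C[1][0] = (-7)*(-6) + (2)*(0) + (1)*(-5) = 37
C[1][1] = (-7)*(3) + (2)*(-4) + (1)*(3) = -26
C[1][2] = (-7)*(8) + (2)*(0) + (1)*(-3) = -59
= [[-4, -24, 44], [37, -26, -59]]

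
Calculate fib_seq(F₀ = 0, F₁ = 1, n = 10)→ [0, 1, 1, 2, 3, 5, 8, 13, 21, 34]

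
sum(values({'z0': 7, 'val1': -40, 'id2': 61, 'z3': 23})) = 51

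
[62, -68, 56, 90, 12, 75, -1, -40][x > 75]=[90]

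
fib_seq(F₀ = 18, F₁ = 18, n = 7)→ [18, 18, 36, 54, 90, 144, 234]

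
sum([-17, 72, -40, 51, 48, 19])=133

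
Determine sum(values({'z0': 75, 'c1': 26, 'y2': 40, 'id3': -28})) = 75 + 26 + 40 + (-28)
= 113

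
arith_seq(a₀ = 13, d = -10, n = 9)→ a_0 = 13 + 0*-10 = 13
a_1 = 13 + 1*-10 = 3
a_2 = 13 + 2*-10 = -7
...
= [13, 3, -7, -17, -27, -37, -47, -57, -67]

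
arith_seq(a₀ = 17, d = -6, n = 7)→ [17, 11, 5, -1, -7, -13, -19]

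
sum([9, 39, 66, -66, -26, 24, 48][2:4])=0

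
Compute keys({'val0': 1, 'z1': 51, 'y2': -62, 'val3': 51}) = ['val0', 'z1', 'y2', 'val3']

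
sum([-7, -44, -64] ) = -115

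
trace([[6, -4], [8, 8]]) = diagonal: 6 + 8
= 14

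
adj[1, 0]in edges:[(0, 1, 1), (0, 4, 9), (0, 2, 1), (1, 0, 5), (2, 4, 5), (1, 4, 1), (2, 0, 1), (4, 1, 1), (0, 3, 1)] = 5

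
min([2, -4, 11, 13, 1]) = -4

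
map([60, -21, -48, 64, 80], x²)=(60)²=3600, (-21)²=441, (-48)²=2304, (64)²=4096, (80)²=6400
= [3600, 441, 2304, 4096, 6400]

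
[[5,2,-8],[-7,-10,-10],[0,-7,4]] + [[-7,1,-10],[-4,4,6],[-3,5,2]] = [[-2, 3, -18], [-11, -6, -4], [-3, -2, 6]]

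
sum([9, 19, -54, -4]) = -30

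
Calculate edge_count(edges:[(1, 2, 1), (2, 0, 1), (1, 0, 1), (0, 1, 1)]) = 4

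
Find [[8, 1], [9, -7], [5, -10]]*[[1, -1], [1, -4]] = [[9, -12], [2, 19], [-5, 35]]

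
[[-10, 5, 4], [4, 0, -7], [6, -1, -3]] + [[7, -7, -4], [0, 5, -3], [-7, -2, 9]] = [[-3, -2, 0], [4, 5, -10], [-1, -3, 6]]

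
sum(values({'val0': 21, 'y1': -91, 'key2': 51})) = -19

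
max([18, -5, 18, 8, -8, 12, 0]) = 18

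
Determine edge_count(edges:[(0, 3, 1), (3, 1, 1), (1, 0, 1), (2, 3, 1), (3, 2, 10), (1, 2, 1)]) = 6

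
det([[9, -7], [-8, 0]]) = -56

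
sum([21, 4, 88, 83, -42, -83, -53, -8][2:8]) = slice → [88, 83, -42, -83, -53, -8]
88 + 83 + (-42) + (-83) + (-53) + (-8)
= -15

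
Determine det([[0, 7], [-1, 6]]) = (0)*(6) - (7)*(-1)
= 7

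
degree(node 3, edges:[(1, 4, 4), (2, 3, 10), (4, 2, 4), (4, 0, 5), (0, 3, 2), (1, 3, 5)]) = 3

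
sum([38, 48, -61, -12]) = 13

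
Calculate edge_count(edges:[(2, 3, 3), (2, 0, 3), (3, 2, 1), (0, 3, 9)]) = 4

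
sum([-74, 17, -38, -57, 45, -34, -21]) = -162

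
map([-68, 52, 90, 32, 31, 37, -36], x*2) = -68*2=-136, 52*2=104, 90*2=180, 32*2=64, 31*2=62, 37*2=74, -36*2=-72
= [-136, 104, 180, 64, 62, 74, -72]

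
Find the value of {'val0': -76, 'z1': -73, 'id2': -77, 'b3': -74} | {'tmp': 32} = {'val0': -76, 'z1': -73, 'id2': -77, 'b3': -74, 'tmp': 32}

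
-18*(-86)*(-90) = -139320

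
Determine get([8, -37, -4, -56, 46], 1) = -37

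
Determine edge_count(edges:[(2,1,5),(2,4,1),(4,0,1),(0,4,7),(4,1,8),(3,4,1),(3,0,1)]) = 7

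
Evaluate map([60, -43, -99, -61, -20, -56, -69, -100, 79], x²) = (60)²=3600, (-43)²=1849, (-99)²=9801, (-61)²=3721, (-20)²=400, (-56)²=3136, (-69)²=4761, (-100)²=10000, (79)²=6241
= [3600, 1849, 9801, 3721, 400, 3136, 4761, 10000, 6241]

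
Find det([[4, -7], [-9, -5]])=-83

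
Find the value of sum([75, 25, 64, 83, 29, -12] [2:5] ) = slice → [64, 83, 29]
64 + 83 + 29
= 176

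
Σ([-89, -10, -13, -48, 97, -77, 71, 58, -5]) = (-89) + (-10) + (-13) + (-48) + 97 + (-77) + 71 + 58 + (-5)
= -16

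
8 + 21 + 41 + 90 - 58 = 102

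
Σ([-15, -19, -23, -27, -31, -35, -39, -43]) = -232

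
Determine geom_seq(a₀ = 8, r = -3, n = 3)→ a_0 = 8*(-3)^0 = 8
a_1 = 8*(-3)^1 = -24
a_2 = 8*(-3)^2 = 72
= [8, -24, 72]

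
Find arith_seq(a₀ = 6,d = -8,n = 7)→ a_0 = 6 + 0*-8 = 6
a_1 = 6 + 1*-8 = -2
a_2 = 6 + 2*-8 = -10
...
= [6, -2, -10, -18, -26, -34, -42]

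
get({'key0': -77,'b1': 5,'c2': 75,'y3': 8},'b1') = 5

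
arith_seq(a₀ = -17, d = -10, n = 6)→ a_0 = -17 + 0*-10 = -17
a_1 = -17 + 1*-10 = -27
a_2 = -17 + 2*-10 = -37
...
= [-17, -27, -37, -47, -57, -67]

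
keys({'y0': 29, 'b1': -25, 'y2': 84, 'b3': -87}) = ['y0', 'b1', 'y2', 'b3']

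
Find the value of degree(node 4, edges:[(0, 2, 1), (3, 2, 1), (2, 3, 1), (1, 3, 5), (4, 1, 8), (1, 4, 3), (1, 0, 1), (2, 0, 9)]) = 2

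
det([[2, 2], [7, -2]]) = -18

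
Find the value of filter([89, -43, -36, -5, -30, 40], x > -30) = [89, -5, 40]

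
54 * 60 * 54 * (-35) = -6123600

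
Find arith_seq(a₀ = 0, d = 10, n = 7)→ a_0 = 0 + 0*10 = 0
a_1 = 0 + 1*10 = 10
a_2 = 0 + 2*10 = 20
...
= [0, 10, 20, 30, 40, 50, 60]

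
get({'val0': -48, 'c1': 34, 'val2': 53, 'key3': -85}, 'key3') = -85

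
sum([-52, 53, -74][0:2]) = slice → [-52, 53]
(-52) + 53
= 1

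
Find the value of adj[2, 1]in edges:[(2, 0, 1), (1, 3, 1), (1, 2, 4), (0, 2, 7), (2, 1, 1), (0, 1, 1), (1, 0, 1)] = 1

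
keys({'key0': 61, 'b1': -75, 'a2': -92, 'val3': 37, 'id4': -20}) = ['key0', 'b1', 'a2', 'val3', 'id4']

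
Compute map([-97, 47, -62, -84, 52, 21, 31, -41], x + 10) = [-87, 57, -52, -74, 62, 31, 41, -31]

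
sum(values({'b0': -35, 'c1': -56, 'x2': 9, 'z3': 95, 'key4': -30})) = -17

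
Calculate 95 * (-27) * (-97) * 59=14679495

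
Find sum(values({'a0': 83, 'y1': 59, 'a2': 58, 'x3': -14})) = 186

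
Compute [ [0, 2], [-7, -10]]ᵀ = [[0, -7], [2, -10]]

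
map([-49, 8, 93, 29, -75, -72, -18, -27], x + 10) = [-39, 18, 103, 39, -65, -62, -8, -17]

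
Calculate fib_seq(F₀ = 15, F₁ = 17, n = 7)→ [15, 17, 32, 49, 81, 130, 211]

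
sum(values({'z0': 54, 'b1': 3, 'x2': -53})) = 4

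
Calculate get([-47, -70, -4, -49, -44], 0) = -47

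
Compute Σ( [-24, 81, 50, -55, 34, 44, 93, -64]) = (-24) + 81 + 50 + (-55) + 34 + 44 + 93 + (-64)
= 159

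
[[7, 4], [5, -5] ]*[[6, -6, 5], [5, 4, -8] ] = [[62, -26, 3], [5, -50, 65]]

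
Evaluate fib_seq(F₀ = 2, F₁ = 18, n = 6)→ F_2 = F_1 + F_0 = 20
F_3 = F_2 + F_1 = 38
F_4 = F_3 + F_2 = 58
...
= [2, 18, 20, 38, 58, 96]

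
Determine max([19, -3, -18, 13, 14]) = 19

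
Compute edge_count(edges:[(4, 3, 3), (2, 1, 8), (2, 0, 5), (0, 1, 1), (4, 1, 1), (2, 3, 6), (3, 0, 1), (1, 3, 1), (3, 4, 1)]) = 9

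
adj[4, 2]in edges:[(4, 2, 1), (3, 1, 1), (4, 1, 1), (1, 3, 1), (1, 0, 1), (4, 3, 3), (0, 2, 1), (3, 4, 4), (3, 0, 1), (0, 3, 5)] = 1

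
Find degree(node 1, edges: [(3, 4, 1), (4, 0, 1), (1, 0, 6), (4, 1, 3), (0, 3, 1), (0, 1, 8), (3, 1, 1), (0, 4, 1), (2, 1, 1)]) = 5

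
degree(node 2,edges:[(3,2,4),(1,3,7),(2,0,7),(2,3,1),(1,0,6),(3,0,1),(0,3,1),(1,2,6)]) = 4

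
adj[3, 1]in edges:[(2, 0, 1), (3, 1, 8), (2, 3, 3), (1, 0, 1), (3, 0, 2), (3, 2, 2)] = 8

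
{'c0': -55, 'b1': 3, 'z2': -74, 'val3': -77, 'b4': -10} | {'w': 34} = {'c0': -55, 'b1': 3, 'z2': -74, 'val3': -77, 'b4': -10, 'w': 34}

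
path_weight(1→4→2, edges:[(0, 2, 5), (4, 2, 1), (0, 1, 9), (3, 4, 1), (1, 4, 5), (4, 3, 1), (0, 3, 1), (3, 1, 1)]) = 6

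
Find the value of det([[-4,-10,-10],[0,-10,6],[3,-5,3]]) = (1)*(-4)*det([[-10, 6], [-5, 3]]) + (-1)*(-10)*det([[0, 6], [3, 3]]) + (1)*(-10)*det([[0, -10], [3, -5]])
= 0 + -180 + -300
= -480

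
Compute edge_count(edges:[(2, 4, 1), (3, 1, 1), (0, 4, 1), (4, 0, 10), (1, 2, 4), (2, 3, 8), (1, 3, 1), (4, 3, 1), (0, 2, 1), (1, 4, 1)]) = 10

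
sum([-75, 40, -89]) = -124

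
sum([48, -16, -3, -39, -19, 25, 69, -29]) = 36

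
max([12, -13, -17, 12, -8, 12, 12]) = 12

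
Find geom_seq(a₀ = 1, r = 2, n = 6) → [1, 2, 4, 8, 16, 32]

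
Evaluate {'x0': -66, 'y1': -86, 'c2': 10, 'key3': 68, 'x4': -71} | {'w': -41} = {'x0': -66, 'y1': -86, 'c2': 10, 'key3': 68, 'x4': -71, 'w': -41}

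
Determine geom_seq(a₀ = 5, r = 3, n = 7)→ a_0 = 5*3^0 = 5
a_1 = 5*3^1 = 15
a_2 = 5*3^2 = 45
...
= [5, 15, 45, 135, 405, 1215, 3645]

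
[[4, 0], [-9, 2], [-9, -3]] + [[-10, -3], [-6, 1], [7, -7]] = [[-6, -3], [-15, 3], [-2, -10]]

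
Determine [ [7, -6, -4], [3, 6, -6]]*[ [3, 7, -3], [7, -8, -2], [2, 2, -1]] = [[-29, 89, -5], [39, -39, -15]]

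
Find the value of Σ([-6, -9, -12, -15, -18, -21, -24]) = (-6) + (-9) + (-12) + (-15) + (-18) + (-21) + (-24)
= -105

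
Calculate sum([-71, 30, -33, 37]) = -37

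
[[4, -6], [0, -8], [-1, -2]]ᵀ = [[4, 0, -1], [-6, -8, -2]]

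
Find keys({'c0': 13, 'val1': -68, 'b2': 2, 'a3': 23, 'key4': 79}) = ['c0', 'val1', 'b2', 'a3', 'key4']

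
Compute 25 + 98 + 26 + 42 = 191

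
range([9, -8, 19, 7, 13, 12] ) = 27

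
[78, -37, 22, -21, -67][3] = -21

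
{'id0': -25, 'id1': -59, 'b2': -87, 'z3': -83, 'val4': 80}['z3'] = -83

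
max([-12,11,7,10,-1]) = 11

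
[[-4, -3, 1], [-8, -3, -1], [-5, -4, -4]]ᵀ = [[-4, -8, -5], [-3, -3, -4], [1, -1, -4]]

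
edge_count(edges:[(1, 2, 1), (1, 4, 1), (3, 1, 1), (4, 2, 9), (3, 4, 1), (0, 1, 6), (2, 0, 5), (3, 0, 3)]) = 8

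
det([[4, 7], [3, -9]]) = -57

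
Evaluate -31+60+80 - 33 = 76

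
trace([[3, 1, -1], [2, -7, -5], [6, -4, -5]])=-9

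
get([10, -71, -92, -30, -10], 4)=-10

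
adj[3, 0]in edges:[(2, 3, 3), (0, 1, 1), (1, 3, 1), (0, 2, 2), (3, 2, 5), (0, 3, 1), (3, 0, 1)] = 1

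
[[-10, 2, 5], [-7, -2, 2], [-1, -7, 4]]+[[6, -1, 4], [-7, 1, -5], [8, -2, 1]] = [[-4, 1, 9], [-14, -1, -3], [7, -9, 5]]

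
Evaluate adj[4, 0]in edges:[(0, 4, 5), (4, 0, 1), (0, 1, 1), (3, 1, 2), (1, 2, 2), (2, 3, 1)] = 1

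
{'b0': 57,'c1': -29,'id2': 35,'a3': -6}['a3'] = -6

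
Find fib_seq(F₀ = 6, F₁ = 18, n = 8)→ F_2 = F_1 + F_0 = 24
F_3 = F_2 + F_1 = 42
F_4 = F_3 + F_2 = 66
...
= [6, 18, 24, 42, 66, 108, 174, 282]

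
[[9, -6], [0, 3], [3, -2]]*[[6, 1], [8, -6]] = [[6, 45], [24, -18], [2, 15]]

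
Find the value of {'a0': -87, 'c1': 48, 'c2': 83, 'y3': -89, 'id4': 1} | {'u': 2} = {'a0': -87, 'c1': 48, 'c2': 83, 'y3': -89, 'id4': 1, 'u': 2}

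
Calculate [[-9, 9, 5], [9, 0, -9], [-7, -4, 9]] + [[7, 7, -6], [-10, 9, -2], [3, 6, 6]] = [[-2, 16, -1], [-1, 9, -11], [-4, 2, 15]]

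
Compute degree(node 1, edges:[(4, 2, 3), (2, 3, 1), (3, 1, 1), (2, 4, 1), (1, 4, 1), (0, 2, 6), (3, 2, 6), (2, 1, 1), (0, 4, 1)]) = incident: (3,1), (1,4), (2,1)
= 3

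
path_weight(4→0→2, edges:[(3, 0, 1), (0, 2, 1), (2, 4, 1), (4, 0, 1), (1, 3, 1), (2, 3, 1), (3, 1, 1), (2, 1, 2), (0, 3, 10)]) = w(4→0)=1 + w(0→2)=1
= 2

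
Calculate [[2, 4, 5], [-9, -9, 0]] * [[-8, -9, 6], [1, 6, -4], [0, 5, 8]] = [[-12, 31, 36], [63, 27, -18]]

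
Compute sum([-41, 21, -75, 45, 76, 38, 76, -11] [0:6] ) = slice → [-41, 21, -75, 45, 76, 38]
(-41) + 21 + (-75) + 45 + 76 + 38
= 64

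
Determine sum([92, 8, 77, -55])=122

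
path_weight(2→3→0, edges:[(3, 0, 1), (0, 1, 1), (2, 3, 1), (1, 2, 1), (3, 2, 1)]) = 2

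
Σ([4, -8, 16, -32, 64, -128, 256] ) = 172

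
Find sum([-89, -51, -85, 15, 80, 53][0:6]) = slice → [-89, -51, -85, 15, 80, 53]
(-89) + (-51) + (-85) + 15 + 80 + 53
= -77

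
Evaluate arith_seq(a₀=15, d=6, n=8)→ [15, 21, 27, 33, 39, 45, 51, 57]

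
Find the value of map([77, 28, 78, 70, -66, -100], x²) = (77)²=5929, (28)²=784, (78)²=6084, (70)²=4900, (-66)²=4356, (-100)²=10000
= [5929, 784, 6084, 4900, 4356, 10000]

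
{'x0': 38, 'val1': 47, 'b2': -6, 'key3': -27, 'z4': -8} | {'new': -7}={'x0': 38, 'val1': 47, 'b2': -6, 'key3': -27, 'z4': -8, 'new': -7}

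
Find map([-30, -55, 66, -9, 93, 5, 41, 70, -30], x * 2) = [-60, -110, 132, -18, 186, 10, 82, 140, -60]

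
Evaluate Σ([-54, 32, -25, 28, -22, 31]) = -10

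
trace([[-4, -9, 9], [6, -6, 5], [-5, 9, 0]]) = diagonal: (-4) + (-6) + 0
= -10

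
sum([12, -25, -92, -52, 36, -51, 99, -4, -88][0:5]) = -121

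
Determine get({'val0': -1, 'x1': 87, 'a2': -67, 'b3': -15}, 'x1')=87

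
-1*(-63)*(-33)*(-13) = 27027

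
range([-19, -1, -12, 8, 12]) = 31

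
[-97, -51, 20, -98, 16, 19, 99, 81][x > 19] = keep x where x > 19: -97✗, -51✗, 20✓, -98✗, 16✗, 19✗, 99✓, 81✓
= [20, 99, 81]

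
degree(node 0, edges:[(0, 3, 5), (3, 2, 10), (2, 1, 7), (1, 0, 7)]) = incident: (0,3), (1,0)
= 2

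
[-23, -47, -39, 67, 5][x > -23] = keep x where x > -23: -23✗, -47✗, -39✗, 67✓, 5✓
= [67, 5]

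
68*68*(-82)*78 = -29575104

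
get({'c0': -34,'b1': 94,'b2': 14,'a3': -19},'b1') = 94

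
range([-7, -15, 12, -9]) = 27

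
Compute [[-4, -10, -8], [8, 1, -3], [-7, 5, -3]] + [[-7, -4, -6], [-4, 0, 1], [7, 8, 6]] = [[-11, -14, -14], [4, 1, -2], [0, 13, 3]]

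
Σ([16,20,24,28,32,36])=16 + 20 + 24 + 28 + 32 + 36
= 156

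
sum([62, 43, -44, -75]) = -14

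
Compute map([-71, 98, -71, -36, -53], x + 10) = [-61, 108, -61, -26, -43]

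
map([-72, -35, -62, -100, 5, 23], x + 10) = [-62, -25, -52, -90, 15, 33]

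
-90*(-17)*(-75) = -114750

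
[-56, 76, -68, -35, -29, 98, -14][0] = -56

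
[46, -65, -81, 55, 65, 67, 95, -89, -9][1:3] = [-65, -81]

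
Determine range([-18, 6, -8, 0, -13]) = 24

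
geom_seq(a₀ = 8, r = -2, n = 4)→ [8, -16, 32, -64]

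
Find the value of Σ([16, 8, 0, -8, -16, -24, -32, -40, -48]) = -144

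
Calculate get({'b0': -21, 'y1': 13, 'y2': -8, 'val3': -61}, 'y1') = 13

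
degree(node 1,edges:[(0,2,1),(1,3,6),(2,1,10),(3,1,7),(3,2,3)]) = 3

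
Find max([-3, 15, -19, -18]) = 15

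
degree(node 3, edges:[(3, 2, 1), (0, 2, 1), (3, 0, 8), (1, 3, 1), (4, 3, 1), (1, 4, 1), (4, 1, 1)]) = 4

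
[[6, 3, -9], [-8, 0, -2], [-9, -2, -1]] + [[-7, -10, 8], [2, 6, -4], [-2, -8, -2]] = [[-1, -7, -1], [-6, 6, -6], [-11, -10, -3]]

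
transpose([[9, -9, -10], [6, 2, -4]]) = [[9, 6], [-9, 2], [-10, -4]]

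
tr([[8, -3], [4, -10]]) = diagonal: 8 + (-10)
= -2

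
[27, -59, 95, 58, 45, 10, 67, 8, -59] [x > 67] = keep x where x > 67: 27✗, -59✗, 95✓, 58✗, 45✗, 10✗, 67✗, 8✗, -59✗
= [95]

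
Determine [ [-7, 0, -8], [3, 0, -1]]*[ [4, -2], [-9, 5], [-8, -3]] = C[0][0] = (-7)*(4) + (0)*(-9) + (-8)*(-8) = 36
C[0][1] = (-7)*(-2) + (0)*(5) + (-8)*(-3) = 38
C[1][0] = (3)*(4) + (0)*(-9) + (-1)*(-8) = 20
C[1][1] = (3)*(-2) + (0)*(5) + (-1)*(-3) = -3
= [[36, 38], [20, -3]]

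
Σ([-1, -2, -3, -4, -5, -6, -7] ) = -28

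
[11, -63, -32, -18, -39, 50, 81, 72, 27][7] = 72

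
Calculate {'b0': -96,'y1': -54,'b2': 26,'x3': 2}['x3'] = 2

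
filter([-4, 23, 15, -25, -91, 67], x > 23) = keep x where x > 23: -4✗, 23✗, 15✗, -25✗, -91✗, 67✓
= [67]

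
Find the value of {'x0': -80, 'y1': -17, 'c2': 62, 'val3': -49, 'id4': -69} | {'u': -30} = {'x0': -80, 'y1': -17, 'c2': 62, 'val3': -49, 'id4': -69, 'u': -30}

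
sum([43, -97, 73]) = 43 + (-97) + 73
= 19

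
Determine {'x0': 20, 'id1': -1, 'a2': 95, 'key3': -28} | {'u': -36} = {'x0': 20, 'id1': -1, 'a2': 95, 'key3': -28, 'u': -36}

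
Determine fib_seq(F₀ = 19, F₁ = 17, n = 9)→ [19, 17, 36, 53, 89, 142, 231, 373, 604]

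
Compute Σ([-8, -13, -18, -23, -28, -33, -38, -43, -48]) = (-8) + (-13) + (-18) + (-23) + (-28) + (-33) + (-38) + (-43) + (-48)
= -252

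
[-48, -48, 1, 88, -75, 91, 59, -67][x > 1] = keep x where x > 1: -48✗, -48✗, 1✗, 88✓, -75✗, 91✓, 59✓, -67✗
= [88, 91, 59]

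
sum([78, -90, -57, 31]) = 78 + (-90) + (-57) + 31
= -38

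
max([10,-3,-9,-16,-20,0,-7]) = 10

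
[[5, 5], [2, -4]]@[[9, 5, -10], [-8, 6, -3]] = [[5, 55, -65], [50, -14, -8]]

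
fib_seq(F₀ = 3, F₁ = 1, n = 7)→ F_2 = F_1 + F_0 = 4
F_3 = F_2 + F_1 = 5
F_4 = F_3 + F_2 = 9
...
= [3, 1, 4, 5, 9, 14, 23]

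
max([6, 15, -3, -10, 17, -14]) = 17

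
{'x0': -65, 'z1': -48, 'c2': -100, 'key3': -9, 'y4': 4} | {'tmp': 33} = {'x0': -65, 'z1': -48, 'c2': -100, 'key3': -9, 'y4': 4, 'tmp': 33}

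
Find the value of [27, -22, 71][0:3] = [27, -22, 71]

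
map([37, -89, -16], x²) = [1369, 7921, 256]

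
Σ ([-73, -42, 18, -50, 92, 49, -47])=-53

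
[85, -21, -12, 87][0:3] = [85, -21, -12]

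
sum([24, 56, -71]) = 9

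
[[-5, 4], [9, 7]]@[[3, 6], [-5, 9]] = [[-35, 6], [-8, 117]]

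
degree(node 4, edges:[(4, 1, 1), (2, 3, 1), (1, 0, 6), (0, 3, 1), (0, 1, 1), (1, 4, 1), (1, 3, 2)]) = 2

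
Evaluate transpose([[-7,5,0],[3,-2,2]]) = [[-7, 3], [5, -2], [0, 2]]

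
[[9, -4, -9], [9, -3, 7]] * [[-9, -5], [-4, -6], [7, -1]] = [[-128, -12], [-20, -34]]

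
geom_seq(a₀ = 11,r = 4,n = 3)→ a_0 = 11*4^0 = 11
a_1 = 11*4^1 = 44
a_2 = 11*4^2 = 176
= [11, 44, 176]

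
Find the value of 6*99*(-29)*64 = -1102464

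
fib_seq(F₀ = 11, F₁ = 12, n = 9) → [11, 12, 23, 35, 58, 93, 151, 244, 395]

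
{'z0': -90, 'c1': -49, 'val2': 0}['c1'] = -49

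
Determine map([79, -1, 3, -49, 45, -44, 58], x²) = (79)²=6241, (-1)²=1, (3)²=9, (-49)²=2401, (45)²=2025, (-44)²=1936, (58)²=3364
= [6241, 1, 9, 2401, 2025, 1936, 3364]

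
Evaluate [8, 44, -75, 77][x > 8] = [44, 77]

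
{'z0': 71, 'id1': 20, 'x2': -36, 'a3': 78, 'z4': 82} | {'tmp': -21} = {'z0': 71, 'id1': 20, 'x2': -36, 'a3': 78, 'z4': 82, 'tmp': -21}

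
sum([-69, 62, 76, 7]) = 76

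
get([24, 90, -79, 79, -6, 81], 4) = -6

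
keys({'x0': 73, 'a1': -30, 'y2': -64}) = ['x0', 'a1', 'y2']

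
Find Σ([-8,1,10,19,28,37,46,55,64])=(-8) + 1 + 10 + 19 + 28 + 37 + 46 + 55 + 64
= 252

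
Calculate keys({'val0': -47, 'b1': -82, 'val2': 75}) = ['val0', 'b1', 'val2']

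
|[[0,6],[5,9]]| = -30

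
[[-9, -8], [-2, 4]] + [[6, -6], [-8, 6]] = [[-3, -14], [-10, 10]]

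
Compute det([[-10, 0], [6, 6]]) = (-10)*(6) - (0)*(6)
= -60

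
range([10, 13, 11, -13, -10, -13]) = 26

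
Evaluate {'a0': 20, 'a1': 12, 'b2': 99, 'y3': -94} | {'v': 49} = {'a0': 20, 'a1': 12, 'b2': 99, 'y3': -94, 'v': 49}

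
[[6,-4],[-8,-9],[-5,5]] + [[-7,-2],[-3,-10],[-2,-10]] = [[-1, -6], [-11, -19], [-7, -5]]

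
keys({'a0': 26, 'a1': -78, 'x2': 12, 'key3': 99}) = ['a0', 'a1', 'x2', 'key3']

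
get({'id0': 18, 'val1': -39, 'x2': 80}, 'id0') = 18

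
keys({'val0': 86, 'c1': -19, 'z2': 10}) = ['val0', 'c1', 'z2']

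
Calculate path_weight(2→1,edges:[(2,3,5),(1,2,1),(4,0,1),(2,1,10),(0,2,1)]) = w(2→1)=10
= 10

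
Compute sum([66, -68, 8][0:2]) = -2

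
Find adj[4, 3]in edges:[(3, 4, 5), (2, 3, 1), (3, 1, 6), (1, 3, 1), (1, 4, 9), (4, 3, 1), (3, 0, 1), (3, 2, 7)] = 1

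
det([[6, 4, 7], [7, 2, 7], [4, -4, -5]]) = (1)*(6)*det([[2, 7], [-4, -5]]) + (-1)*(4)*det([[7, 7], [4, -5]]) + (1)*(7)*det([[7, 2], [4, -4]])
= 108 + 252 + -252
= 108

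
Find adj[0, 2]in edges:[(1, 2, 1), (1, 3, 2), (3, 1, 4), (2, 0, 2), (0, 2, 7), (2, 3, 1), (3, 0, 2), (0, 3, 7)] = 7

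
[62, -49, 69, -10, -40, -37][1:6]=[-49, 69, -10, -40, -37]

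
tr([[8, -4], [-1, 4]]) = diagonal: 8 + 4
= 12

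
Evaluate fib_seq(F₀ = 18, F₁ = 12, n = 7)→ F_2 = F_1 + F_0 = 30
F_3 = F_2 + F_1 = 42
F_4 = F_3 + F_2 = 72
...
= [18, 12, 30, 42, 72, 114, 186]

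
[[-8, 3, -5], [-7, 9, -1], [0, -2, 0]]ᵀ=[[-8, -7, 0], [3, 9, -2], [-5, -1, 0]]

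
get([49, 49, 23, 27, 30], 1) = 49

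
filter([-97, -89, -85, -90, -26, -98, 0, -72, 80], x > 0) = keep x where x > 0: -97✗, -89✗, -85✗, -90✗, -26✗, -98✗, 0✗, -72✗, 80✓
= [80]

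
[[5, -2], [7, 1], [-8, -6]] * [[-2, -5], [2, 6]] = [[-14, -37], [-12, -29], [4, 4]]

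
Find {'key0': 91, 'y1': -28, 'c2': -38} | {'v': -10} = {'key0': 91, 'y1': -28, 'c2': -38, 'v': -10}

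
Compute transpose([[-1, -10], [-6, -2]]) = [[-1, -6], [-10, -2]]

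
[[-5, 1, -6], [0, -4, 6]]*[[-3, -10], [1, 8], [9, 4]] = [[-38, 34], [50, -8]]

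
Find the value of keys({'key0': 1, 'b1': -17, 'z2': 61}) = ['key0', 'b1', 'z2']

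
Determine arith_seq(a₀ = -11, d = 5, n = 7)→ a_0 = -11 + 0*5 = -11
a_1 = -11 + 1*5 = -6
a_2 = -11 + 2*5 = -1
...
= [-11, -6, -1, 4, 9, 14, 19]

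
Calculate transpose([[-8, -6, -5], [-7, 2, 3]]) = [[-8, -7], [-6, 2], [-5, 3]]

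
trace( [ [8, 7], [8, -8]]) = 0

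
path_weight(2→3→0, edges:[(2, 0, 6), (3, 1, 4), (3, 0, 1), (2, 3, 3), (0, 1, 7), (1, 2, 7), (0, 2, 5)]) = 4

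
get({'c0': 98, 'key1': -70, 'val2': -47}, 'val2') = -47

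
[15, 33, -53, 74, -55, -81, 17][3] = 74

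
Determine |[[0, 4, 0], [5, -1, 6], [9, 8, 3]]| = (1)*(0)*det([[-1, 6], [8, 3]]) + (-1)*(4)*det([[5, 6], [9, 3]]) + (1)*(0)*det([[5, -1], [9, 8]])
= 0 + 156 + 0
= 156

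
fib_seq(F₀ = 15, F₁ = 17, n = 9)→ F_2 = F_1 + F_0 = 32
F_3 = F_2 + F_1 = 49
F_4 = F_3 + F_2 = 81
...
= [15, 17, 32, 49, 81, 130, 211, 341, 552]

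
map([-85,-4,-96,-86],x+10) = -85+10=-75, -4+10=6, -96+10=-86, -86+10=-76
= [-75, 6, -86, -76]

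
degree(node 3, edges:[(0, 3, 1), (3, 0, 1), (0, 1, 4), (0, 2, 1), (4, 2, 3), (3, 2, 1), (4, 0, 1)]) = 3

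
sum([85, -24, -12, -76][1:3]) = -36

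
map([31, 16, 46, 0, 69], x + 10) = 31+10=41, 16+10=26, 46+10=56, 0+10=10, 69+10=79
= [41, 26, 56, 10, 79]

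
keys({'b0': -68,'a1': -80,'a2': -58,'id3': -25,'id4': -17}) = ['b0', 'a1', 'a2', 'id3', 'id4']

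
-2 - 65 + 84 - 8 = 9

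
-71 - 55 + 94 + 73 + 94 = 135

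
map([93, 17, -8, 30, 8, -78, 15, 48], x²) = [8649, 289, 64, 900, 64, 6084, 225, 2304]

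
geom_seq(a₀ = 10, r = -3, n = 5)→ [10, -30, 90, -270, 810]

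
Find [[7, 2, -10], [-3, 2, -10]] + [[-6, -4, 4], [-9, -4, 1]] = [[1, -2, -6], [-12, -2, -9]]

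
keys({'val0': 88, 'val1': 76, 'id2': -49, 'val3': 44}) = ['val0', 'val1', 'id2', 'val3']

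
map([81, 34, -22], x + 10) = [91, 44, -12]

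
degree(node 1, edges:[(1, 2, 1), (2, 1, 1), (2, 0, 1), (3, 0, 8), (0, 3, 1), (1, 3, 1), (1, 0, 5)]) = incident: (1,2), (2,1), (1,3), (1,0)
= 4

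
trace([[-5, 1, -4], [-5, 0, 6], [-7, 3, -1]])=-6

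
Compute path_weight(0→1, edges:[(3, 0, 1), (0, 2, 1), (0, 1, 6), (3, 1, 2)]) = 6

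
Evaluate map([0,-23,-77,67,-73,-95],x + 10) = [10, -13, -67, 77, -63, -85]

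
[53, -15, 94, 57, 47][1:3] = [-15, 94]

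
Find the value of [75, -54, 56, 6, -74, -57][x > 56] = [75]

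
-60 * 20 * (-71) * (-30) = -2556000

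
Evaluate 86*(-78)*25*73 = -12242100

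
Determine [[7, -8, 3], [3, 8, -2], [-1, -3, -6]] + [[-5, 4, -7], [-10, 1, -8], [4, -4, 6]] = [[2, -4, -4], [-7, 9, -10], [3, -7, 0]]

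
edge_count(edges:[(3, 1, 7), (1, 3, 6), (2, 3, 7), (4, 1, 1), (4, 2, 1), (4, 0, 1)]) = 6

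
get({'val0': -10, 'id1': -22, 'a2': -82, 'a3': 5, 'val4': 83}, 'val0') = -10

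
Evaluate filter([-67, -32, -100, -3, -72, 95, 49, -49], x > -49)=keep x where x > -49: -67✗, -32✓, -100✗, -3✓, -72✗, 95✓, 49✓, -49✗
= [-32, -3, 95, 49]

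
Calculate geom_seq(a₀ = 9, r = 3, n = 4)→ a_0 = 9*3^0 = 9
a_1 = 9*3^1 = 27
a_2 = 9*3^2 = 81
...
= [9, 27, 81, 243]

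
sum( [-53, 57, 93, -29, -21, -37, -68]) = -58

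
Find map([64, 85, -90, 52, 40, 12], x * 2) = 64*2=128, 85*2=170, -90*2=-180, 52*2=104, 40*2=80, 12*2=24
= [128, 170, -180, 104, 80, 24]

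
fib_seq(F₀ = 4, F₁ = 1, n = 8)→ [4, 1, 5, 6, 11, 17, 28, 45]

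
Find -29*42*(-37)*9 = 405594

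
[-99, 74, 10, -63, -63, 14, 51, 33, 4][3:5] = [-63, -63]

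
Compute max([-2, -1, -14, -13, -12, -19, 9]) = 9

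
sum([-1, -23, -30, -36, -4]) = -94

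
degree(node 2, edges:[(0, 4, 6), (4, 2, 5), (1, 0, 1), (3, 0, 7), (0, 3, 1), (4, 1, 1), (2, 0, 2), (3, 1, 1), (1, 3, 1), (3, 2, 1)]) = 3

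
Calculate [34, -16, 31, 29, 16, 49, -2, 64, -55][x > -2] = keep x where x > -2: 34✓, -16✗, 31✓, 29✓, 16✓, 49✓, -2✗, 64✓, -55✗
= [34, 31, 29, 16, 49, 64]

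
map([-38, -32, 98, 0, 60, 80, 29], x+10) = -38+10=-28, -32+10=-22, 98+10=108, 0+10=10, 60+10=70, 80+10=90, 29+10=39
= [-28, -22, 108, 10, 70, 90, 39]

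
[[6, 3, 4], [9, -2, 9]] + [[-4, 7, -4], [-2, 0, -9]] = [[2, 10, 0], [7, -2, 0]]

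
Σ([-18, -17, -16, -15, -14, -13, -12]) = (-18) + (-17) + (-16) + (-15) + (-14) + (-13) + (-12)
= -105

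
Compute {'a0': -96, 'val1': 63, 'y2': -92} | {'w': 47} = {'a0': -96, 'val1': 63, 'y2': -92, 'w': 47}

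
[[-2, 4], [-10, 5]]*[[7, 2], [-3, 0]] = C[0][0] = (-2)*(7) + (4)*(-3) = -26
C[0][1] = (-2)*(2) + (4)*(0) = -4
C[1][0] = (-10)*(7) + (5)*(-3) = -85
C[1][1] = (-10)*(2) + (5)*(0) = -20
= [[-26, -4], [-85, -20]]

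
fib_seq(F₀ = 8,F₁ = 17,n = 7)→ [8, 17, 25, 42, 67, 109, 176]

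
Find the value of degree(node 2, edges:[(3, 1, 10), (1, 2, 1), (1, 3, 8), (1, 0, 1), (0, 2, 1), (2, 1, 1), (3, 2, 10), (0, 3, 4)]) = incident: (1,2), (0,2), (2,1), (3,2)
= 4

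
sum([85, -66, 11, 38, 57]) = 125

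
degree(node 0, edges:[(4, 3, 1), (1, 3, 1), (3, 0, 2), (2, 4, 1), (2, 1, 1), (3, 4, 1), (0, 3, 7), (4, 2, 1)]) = incident: (3,0), (0,3)
= 2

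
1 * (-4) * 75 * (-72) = 21600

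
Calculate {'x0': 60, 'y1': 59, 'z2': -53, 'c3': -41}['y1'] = 59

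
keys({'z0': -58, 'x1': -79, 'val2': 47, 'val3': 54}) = ['z0', 'x1', 'val2', 'val3']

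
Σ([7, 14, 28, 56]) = 7 + 14 + 28 + 56
= 105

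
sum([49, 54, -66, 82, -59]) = 60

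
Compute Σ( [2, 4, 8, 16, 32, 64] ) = 2 + 4 + 8 + 16 + 32 + 64
= 126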